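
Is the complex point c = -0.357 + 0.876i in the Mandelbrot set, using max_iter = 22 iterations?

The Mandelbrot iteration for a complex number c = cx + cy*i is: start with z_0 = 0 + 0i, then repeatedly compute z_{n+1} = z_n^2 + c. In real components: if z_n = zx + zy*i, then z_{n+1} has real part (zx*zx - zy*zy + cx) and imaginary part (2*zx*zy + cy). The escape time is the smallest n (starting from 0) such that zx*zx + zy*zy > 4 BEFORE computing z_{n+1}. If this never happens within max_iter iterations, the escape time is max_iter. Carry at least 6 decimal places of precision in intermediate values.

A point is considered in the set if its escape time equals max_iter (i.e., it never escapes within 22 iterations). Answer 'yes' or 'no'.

Answer: no

Derivation:
z_0 = 0 + 0i, c = -0.3570 + 0.8760i
Iter 1: z = -0.3570 + 0.8760i, |z|^2 = 0.8948
Iter 2: z = -0.9969 + 0.2505i, |z|^2 = 1.0566
Iter 3: z = 0.5741 + 0.3765i, |z|^2 = 0.4713
Iter 4: z = -0.1691 + 1.3083i, |z|^2 = 1.7401
Iter 5: z = -2.0399 + 0.4334i, |z|^2 = 4.3492
Escaped at iteration 5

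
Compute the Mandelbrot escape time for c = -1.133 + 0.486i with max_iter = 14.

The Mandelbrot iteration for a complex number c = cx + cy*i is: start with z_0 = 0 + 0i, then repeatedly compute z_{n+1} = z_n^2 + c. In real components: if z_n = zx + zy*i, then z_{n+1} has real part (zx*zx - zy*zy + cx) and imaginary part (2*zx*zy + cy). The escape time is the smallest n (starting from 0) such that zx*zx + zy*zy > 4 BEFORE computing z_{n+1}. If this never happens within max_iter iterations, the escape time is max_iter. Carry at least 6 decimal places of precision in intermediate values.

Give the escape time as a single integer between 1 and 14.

z_0 = 0 + 0i, c = -1.1330 + 0.4860i
Iter 1: z = -1.1330 + 0.4860i, |z|^2 = 1.5199
Iter 2: z = -0.0855 + -0.6153i, |z|^2 = 0.3859
Iter 3: z = -1.5043 + 0.5912i, |z|^2 = 2.6123
Iter 4: z = 0.7802 + -1.2927i, |z|^2 = 2.2798
Iter 5: z = -2.1953 + -1.5312i, |z|^2 = 7.1639
Escaped at iteration 5

Answer: 5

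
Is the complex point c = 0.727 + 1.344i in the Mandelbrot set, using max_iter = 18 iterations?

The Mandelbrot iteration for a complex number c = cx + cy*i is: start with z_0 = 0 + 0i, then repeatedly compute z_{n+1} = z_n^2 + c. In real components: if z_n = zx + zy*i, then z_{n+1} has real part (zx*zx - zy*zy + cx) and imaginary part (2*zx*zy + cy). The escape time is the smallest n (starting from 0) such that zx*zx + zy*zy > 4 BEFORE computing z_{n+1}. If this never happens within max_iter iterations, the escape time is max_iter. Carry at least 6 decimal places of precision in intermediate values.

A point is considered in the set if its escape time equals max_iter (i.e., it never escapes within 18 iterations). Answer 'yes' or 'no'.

z_0 = 0 + 0i, c = 0.7270 + 1.3440i
Iter 1: z = 0.7270 + 1.3440i, |z|^2 = 2.3349
Iter 2: z = -0.5508 + 3.2982i, |z|^2 = 11.1814
Escaped at iteration 2

Answer: no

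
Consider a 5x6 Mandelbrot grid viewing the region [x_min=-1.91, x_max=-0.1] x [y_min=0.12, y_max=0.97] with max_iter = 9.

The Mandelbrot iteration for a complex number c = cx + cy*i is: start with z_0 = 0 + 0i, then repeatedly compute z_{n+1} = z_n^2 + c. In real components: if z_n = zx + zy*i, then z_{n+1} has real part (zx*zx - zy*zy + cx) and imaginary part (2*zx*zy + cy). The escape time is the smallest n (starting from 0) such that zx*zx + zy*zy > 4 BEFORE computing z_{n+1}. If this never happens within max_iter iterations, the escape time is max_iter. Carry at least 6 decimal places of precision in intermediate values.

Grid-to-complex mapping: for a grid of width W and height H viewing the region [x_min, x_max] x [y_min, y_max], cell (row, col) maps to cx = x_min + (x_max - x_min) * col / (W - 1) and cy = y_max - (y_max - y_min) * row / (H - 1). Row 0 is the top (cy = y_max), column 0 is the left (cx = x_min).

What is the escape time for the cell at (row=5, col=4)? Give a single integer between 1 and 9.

Answer: 9

Derivation:
z_0 = 0 + 0i, c = -0.1000 + 0.1200i
Iter 1: z = -0.1000 + 0.1200i, |z|^2 = 0.0244
Iter 2: z = -0.1044 + 0.0960i, |z|^2 = 0.0201
Iter 3: z = -0.0983 + 0.1000i, |z|^2 = 0.0197
Iter 4: z = -0.1003 + 0.1003i, |z|^2 = 0.0201
Iter 5: z = -0.1000 + 0.0999i, |z|^2 = 0.0200
Iter 6: z = -0.1000 + 0.1000i, |z|^2 = 0.0200
Iter 7: z = -0.1000 + 0.1000i, |z|^2 = 0.0200
Iter 8: z = -0.1000 + 0.1000i, |z|^2 = 0.0200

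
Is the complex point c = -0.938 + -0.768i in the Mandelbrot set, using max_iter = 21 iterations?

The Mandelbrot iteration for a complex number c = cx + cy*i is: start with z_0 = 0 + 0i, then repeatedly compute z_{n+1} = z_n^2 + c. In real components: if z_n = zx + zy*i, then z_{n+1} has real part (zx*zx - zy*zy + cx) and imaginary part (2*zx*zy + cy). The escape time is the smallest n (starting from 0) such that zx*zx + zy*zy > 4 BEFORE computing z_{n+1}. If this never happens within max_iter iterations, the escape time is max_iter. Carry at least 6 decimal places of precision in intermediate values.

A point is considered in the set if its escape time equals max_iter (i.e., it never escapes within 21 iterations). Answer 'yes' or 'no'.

Answer: no

Derivation:
z_0 = 0 + 0i, c = -0.9380 + -0.7680i
Iter 1: z = -0.9380 + -0.7680i, |z|^2 = 1.4697
Iter 2: z = -0.6480 + 0.6728i, |z|^2 = 0.8725
Iter 3: z = -0.9707 + -1.6399i, |z|^2 = 3.6315
Iter 4: z = -2.6849 + 2.4158i, |z|^2 = 13.0446
Escaped at iteration 4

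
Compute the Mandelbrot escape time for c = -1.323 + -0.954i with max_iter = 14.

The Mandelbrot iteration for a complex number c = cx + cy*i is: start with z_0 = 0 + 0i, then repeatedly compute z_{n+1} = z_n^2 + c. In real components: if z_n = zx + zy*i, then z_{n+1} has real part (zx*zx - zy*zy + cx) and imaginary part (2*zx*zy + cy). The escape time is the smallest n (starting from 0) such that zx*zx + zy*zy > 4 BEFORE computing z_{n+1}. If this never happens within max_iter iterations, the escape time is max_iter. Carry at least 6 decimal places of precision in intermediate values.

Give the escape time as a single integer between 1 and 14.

Answer: 3

Derivation:
z_0 = 0 + 0i, c = -1.3230 + -0.9540i
Iter 1: z = -1.3230 + -0.9540i, |z|^2 = 2.6604
Iter 2: z = -0.4828 + 1.5703i, |z|^2 = 2.6989
Iter 3: z = -3.5557 + -2.4702i, |z|^2 = 18.7451
Escaped at iteration 3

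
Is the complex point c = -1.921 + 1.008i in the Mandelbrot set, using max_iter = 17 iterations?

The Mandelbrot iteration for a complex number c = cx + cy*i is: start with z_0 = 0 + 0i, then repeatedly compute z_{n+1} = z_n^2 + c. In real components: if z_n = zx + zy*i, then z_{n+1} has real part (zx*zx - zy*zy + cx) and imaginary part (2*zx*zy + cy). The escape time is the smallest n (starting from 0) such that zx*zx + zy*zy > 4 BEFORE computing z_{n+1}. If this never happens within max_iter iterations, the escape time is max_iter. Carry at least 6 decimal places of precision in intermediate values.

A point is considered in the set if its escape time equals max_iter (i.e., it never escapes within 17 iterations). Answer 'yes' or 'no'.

z_0 = 0 + 0i, c = -1.9210 + 1.0080i
Iter 1: z = -1.9210 + 1.0080i, |z|^2 = 4.7063
Escaped at iteration 1

Answer: no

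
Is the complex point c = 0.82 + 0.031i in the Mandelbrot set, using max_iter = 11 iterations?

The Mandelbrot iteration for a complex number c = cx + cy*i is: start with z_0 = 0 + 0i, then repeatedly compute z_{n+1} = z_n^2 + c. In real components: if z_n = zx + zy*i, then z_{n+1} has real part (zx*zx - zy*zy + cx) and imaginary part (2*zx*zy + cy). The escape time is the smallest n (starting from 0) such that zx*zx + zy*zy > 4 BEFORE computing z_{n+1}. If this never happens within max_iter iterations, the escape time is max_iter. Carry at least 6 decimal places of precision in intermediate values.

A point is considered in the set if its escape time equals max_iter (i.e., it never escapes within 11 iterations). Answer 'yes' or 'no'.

Answer: no

Derivation:
z_0 = 0 + 0i, c = 0.8200 + 0.0310i
Iter 1: z = 0.8200 + 0.0310i, |z|^2 = 0.6734
Iter 2: z = 1.4914 + 0.0818i, |z|^2 = 2.2311
Iter 3: z = 3.0377 + 0.2751i, |z|^2 = 9.3033
Escaped at iteration 3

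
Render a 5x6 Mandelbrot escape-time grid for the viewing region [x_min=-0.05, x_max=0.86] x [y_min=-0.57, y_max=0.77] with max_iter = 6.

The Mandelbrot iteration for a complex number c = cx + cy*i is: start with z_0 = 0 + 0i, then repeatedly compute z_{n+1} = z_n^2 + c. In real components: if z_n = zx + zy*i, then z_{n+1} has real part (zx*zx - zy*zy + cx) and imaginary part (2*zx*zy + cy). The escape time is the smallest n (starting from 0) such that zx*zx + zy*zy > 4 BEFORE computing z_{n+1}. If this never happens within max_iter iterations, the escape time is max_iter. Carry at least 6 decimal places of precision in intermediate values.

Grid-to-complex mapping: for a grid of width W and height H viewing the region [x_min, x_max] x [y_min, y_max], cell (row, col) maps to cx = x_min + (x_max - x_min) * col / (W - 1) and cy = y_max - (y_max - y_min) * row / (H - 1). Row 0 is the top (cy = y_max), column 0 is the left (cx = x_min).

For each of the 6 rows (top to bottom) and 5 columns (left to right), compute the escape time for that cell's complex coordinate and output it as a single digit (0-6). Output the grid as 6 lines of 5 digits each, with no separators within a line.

(row=0, col=0): c = -0.0500 + 0.7700i → escape time 6
(row=0, col=1): c = 0.1775 + 0.7700i → escape time 5
(row=0, col=2): c = 0.4050 + 0.7700i → escape time 4
(row=0, col=3): c = 0.6325 + 0.7700i → escape time 3
(row=0, col=4): c = 0.8600 + 0.7700i → escape time 2
(row=1, col=0): c = -0.0500 + 0.5020i → escape time 6
(row=1, col=1): c = 0.1775 + 0.5020i → escape time 6
(row=1, col=2): c = 0.4050 + 0.5020i → escape time 6
(row=1, col=3): c = 0.6325 + 0.5020i → escape time 3
(row=1, col=4): c = 0.8600 + 0.5020i → escape time 3
(row=2, col=0): c = -0.0500 + 0.2340i → escape time 6
(row=2, col=1): c = 0.1775 + 0.2340i → escape time 6
(row=2, col=2): c = 0.4050 + 0.2340i → escape time 6
(row=2, col=3): c = 0.6325 + 0.2340i → escape time 4
(row=2, col=4): c = 0.8600 + 0.2340i → escape time 3
(row=3, col=0): c = -0.0500 + -0.0340i → escape time 6
(row=3, col=1): c = 0.1775 + -0.0340i → escape time 6
(row=3, col=2): c = 0.4050 + -0.0340i → escape time 6
(row=3, col=3): c = 0.6325 + -0.0340i → escape time 4
(row=3, col=4): c = 0.8600 + -0.0340i → escape time 3
(row=4, col=0): c = -0.0500 + -0.3020i → escape time 6
(row=4, col=1): c = 0.1775 + -0.3020i → escape time 6
(row=4, col=2): c = 0.4050 + -0.3020i → escape time 6
(row=4, col=3): c = 0.6325 + -0.3020i → escape time 4
(row=4, col=4): c = 0.8600 + -0.3020i → escape time 3
(row=5, col=0): c = -0.0500 + -0.5700i → escape time 6
(row=5, col=1): c = 0.1775 + -0.5700i → escape time 6
(row=5, col=2): c = 0.4050 + -0.5700i → escape time 6
(row=5, col=3): c = 0.6325 + -0.5700i → escape time 3
(row=5, col=4): c = 0.8600 + -0.5700i → escape time 2

Answer: 65432
66633
66643
66643
66643
66632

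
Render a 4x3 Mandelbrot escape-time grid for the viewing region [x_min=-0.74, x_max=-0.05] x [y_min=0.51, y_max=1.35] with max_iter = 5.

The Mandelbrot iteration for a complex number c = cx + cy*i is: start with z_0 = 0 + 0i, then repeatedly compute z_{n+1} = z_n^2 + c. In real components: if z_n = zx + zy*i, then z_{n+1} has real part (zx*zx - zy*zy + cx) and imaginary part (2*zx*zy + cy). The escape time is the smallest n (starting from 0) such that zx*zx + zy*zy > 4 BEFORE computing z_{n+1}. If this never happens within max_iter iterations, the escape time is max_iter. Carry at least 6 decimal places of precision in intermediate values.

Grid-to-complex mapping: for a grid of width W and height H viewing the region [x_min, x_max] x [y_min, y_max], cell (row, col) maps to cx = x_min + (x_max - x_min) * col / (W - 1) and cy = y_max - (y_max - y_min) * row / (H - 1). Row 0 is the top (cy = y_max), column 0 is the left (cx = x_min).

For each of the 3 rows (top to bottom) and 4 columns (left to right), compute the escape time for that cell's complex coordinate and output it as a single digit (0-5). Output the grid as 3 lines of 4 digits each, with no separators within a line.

(row=0, col=0): c = -0.7400 + 1.3500i → escape time 2
(row=0, col=1): c = -0.5100 + 1.3500i → escape time 2
(row=0, col=2): c = -0.2800 + 1.3500i → escape time 2
(row=0, col=3): c = -0.0500 + 1.3500i → escape time 2
(row=1, col=0): c = -0.7400 + 0.9300i → escape time 4
(row=1, col=1): c = -0.5100 + 0.9300i → escape time 4
(row=1, col=2): c = -0.2800 + 0.9300i → escape time 5
(row=1, col=3): c = -0.0500 + 0.9300i → escape time 5
(row=2, col=0): c = -0.7400 + 0.5100i → escape time 5
(row=2, col=1): c = -0.5100 + 0.5100i → escape time 5
(row=2, col=2): c = -0.2800 + 0.5100i → escape time 5
(row=2, col=3): c = -0.0500 + 0.5100i → escape time 5

Answer: 2222
4455
5555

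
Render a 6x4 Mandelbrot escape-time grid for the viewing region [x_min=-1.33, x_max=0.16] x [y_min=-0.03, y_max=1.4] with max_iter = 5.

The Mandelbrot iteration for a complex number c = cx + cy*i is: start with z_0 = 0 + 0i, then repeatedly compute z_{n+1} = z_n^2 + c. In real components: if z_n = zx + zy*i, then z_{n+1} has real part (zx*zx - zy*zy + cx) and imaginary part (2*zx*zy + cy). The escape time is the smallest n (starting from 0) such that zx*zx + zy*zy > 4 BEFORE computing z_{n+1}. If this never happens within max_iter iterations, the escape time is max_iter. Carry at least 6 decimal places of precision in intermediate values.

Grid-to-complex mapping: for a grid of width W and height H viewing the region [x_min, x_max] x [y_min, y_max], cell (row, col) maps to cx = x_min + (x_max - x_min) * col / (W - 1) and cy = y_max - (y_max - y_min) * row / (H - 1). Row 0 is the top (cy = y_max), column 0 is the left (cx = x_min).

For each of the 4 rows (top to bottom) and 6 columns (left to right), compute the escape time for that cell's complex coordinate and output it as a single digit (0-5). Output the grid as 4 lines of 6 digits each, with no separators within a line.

(row=0, col=0): c = -1.3300 + 1.4000i → escape time 2
(row=0, col=1): c = -1.0320 + 1.4000i → escape time 2
(row=0, col=2): c = -0.7340 + 1.4000i → escape time 2
(row=0, col=3): c = -0.4360 + 1.4000i → escape time 2
(row=0, col=4): c = -0.1380 + 1.4000i → escape time 2
(row=0, col=5): c = 0.1600 + 1.4000i → escape time 2
(row=1, col=0): c = -1.3300 + 0.9233i → escape time 3
(row=1, col=1): c = -1.0320 + 0.9233i → escape time 3
(row=1, col=2): c = -0.7340 + 0.9233i → escape time 4
(row=1, col=3): c = -0.4360 + 0.9233i → escape time 5
(row=1, col=4): c = -0.1380 + 0.9233i → escape time 5
(row=1, col=5): c = 0.1600 + 0.9233i → escape time 4
(row=2, col=0): c = -1.3300 + 0.4467i → escape time 5
(row=2, col=1): c = -1.0320 + 0.4467i → escape time 5
(row=2, col=2): c = -0.7340 + 0.4467i → escape time 5
(row=2, col=3): c = -0.4360 + 0.4467i → escape time 5
(row=2, col=4): c = -0.1380 + 0.4467i → escape time 5
(row=2, col=5): c = 0.1600 + 0.4467i → escape time 5
(row=3, col=0): c = -1.3300 + -0.0300i → escape time 5
(row=3, col=1): c = -1.0320 + -0.0300i → escape time 5
(row=3, col=2): c = -0.7340 + -0.0300i → escape time 5
(row=3, col=3): c = -0.4360 + -0.0300i → escape time 5
(row=3, col=4): c = -0.1380 + -0.0300i → escape time 5
(row=3, col=5): c = 0.1600 + -0.0300i → escape time 5

Answer: 222222
334554
555555
555555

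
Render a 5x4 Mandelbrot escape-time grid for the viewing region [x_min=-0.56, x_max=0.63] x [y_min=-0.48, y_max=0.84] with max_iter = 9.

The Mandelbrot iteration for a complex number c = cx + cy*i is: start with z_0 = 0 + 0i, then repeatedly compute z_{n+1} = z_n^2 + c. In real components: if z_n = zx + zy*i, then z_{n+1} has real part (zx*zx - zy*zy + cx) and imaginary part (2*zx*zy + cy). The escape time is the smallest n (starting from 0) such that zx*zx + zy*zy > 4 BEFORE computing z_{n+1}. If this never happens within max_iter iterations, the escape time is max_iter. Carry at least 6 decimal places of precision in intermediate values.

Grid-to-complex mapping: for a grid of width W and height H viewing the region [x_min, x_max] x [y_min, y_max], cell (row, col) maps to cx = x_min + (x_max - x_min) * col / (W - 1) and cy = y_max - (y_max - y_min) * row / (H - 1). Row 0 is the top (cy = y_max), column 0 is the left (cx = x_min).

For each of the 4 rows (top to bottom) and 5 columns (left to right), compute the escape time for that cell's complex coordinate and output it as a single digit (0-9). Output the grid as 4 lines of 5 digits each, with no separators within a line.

Answer: 49943
99993
99994
99993

Derivation:
(row=0, col=0): c = -0.5600 + 0.8400i → escape time 4
(row=0, col=1): c = -0.2625 + 0.8400i → escape time 9
(row=0, col=2): c = 0.0350 + 0.8400i → escape time 9
(row=0, col=3): c = 0.3325 + 0.8400i → escape time 4
(row=0, col=4): c = 0.6300 + 0.8400i → escape time 3
(row=1, col=0): c = -0.5600 + 0.4000i → escape time 9
(row=1, col=1): c = -0.2625 + 0.4000i → escape time 9
(row=1, col=2): c = 0.0350 + 0.4000i → escape time 9
(row=1, col=3): c = 0.3325 + 0.4000i → escape time 9
(row=1, col=4): c = 0.6300 + 0.4000i → escape time 3
(row=2, col=0): c = -0.5600 + -0.0400i → escape time 9
(row=2, col=1): c = -0.2625 + -0.0400i → escape time 9
(row=2, col=2): c = 0.0350 + -0.0400i → escape time 9
(row=2, col=3): c = 0.3325 + -0.0400i → escape time 9
(row=2, col=4): c = 0.6300 + -0.0400i → escape time 4
(row=3, col=0): c = -0.5600 + -0.4800i → escape time 9
(row=3, col=1): c = -0.2625 + -0.4800i → escape time 9
(row=3, col=2): c = 0.0350 + -0.4800i → escape time 9
(row=3, col=3): c = 0.3325 + -0.4800i → escape time 9
(row=3, col=4): c = 0.6300 + -0.4800i → escape time 3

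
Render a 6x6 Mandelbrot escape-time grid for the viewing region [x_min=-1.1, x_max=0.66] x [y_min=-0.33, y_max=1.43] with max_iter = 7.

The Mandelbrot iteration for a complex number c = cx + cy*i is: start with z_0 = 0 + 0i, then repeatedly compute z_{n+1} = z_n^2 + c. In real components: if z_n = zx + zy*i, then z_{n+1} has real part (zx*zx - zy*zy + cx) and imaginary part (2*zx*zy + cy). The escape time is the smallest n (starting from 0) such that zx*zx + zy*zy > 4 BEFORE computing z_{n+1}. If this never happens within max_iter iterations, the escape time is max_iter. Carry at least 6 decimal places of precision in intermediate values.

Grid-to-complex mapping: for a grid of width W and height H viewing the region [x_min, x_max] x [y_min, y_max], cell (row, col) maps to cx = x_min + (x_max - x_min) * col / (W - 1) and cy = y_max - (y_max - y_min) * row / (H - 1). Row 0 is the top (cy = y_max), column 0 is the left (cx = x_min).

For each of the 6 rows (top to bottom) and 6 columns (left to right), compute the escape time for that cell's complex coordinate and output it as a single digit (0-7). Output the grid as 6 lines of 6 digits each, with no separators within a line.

Answer: 222222
334532
347763
777773
777774
777773

Derivation:
(row=0, col=0): c = -1.1000 + 1.4300i → escape time 2
(row=0, col=1): c = -0.7480 + 1.4300i → escape time 2
(row=0, col=2): c = -0.3960 + 1.4300i → escape time 2
(row=0, col=3): c = -0.0440 + 1.4300i → escape time 2
(row=0, col=4): c = 0.3080 + 1.4300i → escape time 2
(row=0, col=5): c = 0.6600 + 1.4300i → escape time 2
(row=1, col=0): c = -1.1000 + 1.0780i → escape time 3
(row=1, col=1): c = -0.7480 + 1.0780i → escape time 3
(row=1, col=2): c = -0.3960 + 1.0780i → escape time 4
(row=1, col=3): c = -0.0440 + 1.0780i → escape time 5
(row=1, col=4): c = 0.3080 + 1.0780i → escape time 3
(row=1, col=5): c = 0.6600 + 1.0780i → escape time 2
(row=2, col=0): c = -1.1000 + 0.7260i → escape time 3
(row=2, col=1): c = -0.7480 + 0.7260i → escape time 4
(row=2, col=2): c = -0.3960 + 0.7260i → escape time 7
(row=2, col=3): c = -0.0440 + 0.7260i → escape time 7
(row=2, col=4): c = 0.3080 + 0.7260i → escape time 6
(row=2, col=5): c = 0.6600 + 0.7260i → escape time 3
(row=3, col=0): c = -1.1000 + 0.3740i → escape time 7
(row=3, col=1): c = -0.7480 + 0.3740i → escape time 7
(row=3, col=2): c = -0.3960 + 0.3740i → escape time 7
(row=3, col=3): c = -0.0440 + 0.3740i → escape time 7
(row=3, col=4): c = 0.3080 + 0.3740i → escape time 7
(row=3, col=5): c = 0.6600 + 0.3740i → escape time 3
(row=4, col=0): c = -1.1000 + 0.0220i → escape time 7
(row=4, col=1): c = -0.7480 + 0.0220i → escape time 7
(row=4, col=2): c = -0.3960 + 0.0220i → escape time 7
(row=4, col=3): c = -0.0440 + 0.0220i → escape time 7
(row=4, col=4): c = 0.3080 + 0.0220i → escape time 7
(row=4, col=5): c = 0.6600 + 0.0220i → escape time 4
(row=5, col=0): c = -1.1000 + -0.3300i → escape time 7
(row=5, col=1): c = -0.7480 + -0.3300i → escape time 7
(row=5, col=2): c = -0.3960 + -0.3300i → escape time 7
(row=5, col=3): c = -0.0440 + -0.3300i → escape time 7
(row=5, col=4): c = 0.3080 + -0.3300i → escape time 7
(row=5, col=5): c = 0.6600 + -0.3300i → escape time 3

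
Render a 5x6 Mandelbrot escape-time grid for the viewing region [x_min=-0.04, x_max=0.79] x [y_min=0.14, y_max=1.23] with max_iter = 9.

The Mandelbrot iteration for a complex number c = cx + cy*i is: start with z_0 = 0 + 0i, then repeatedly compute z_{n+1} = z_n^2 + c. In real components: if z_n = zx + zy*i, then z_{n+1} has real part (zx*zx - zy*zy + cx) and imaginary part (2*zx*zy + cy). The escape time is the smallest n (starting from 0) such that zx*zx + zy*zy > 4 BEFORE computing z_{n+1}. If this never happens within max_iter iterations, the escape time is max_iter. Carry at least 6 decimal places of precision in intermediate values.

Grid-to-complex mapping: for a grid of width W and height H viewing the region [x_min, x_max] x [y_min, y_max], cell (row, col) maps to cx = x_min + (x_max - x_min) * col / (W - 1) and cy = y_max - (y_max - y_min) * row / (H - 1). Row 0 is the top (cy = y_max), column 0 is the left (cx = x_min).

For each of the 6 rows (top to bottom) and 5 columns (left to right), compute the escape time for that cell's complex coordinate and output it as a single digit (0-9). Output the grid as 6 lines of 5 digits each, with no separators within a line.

(row=0, col=0): c = -0.0400 + 1.2300i → escape time 3
(row=0, col=1): c = 0.1675 + 1.2300i → escape time 2
(row=0, col=2): c = 0.3750 + 1.2300i → escape time 2
(row=0, col=3): c = 0.5825 + 1.2300i → escape time 2
(row=0, col=4): c = 0.7900 + 1.2300i → escape time 2
(row=1, col=0): c = -0.0400 + 1.0120i → escape time 9
(row=1, col=1): c = 0.1675 + 1.0120i → escape time 4
(row=1, col=2): c = 0.3750 + 1.0120i → escape time 3
(row=1, col=3): c = 0.5825 + 1.0120i → escape time 2
(row=1, col=4): c = 0.7900 + 1.0120i → escape time 2
(row=2, col=0): c = -0.0400 + 0.7940i → escape time 9
(row=2, col=1): c = 0.1675 + 0.7940i → escape time 5
(row=2, col=2): c = 0.3750 + 0.7940i → escape time 4
(row=2, col=3): c = 0.5825 + 0.7940i → escape time 3
(row=2, col=4): c = 0.7900 + 0.7940i → escape time 2
(row=3, col=0): c = -0.0400 + 0.5760i → escape time 9
(row=3, col=1): c = 0.1675 + 0.5760i → escape time 9
(row=3, col=2): c = 0.3750 + 0.5760i → escape time 9
(row=3, col=3): c = 0.5825 + 0.5760i → escape time 3
(row=3, col=4): c = 0.7900 + 0.5760i → escape time 3
(row=4, col=0): c = -0.0400 + 0.3580i → escape time 9
(row=4, col=1): c = 0.1675 + 0.3580i → escape time 9
(row=4, col=2): c = 0.3750 + 0.3580i → escape time 9
(row=4, col=3): c = 0.5825 + 0.3580i → escape time 4
(row=4, col=4): c = 0.7900 + 0.3580i → escape time 3
(row=5, col=0): c = -0.0400 + 0.1400i → escape time 9
(row=5, col=1): c = 0.1675 + 0.1400i → escape time 9
(row=5, col=2): c = 0.3750 + 0.1400i → escape time 9
(row=5, col=3): c = 0.5825 + 0.1400i → escape time 4
(row=5, col=4): c = 0.7900 + 0.1400i → escape time 3

Answer: 32222
94322
95432
99933
99943
99943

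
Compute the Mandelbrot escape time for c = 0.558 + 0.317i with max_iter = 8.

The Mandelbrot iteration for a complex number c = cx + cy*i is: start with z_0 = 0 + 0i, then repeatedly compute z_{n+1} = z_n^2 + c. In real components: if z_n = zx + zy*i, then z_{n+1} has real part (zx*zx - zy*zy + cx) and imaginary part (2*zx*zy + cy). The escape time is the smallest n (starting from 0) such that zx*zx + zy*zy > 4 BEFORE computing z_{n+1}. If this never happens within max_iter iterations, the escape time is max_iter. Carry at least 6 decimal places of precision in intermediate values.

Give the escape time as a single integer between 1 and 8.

Answer: 4

Derivation:
z_0 = 0 + 0i, c = 0.5580 + 0.3170i
Iter 1: z = 0.5580 + 0.3170i, |z|^2 = 0.4119
Iter 2: z = 0.7689 + 0.6708i, |z|^2 = 1.0411
Iter 3: z = 0.6992 + 1.3485i, |z|^2 = 2.3073
Iter 4: z = -0.7715 + 2.2028i, |z|^2 = 5.4475
Escaped at iteration 4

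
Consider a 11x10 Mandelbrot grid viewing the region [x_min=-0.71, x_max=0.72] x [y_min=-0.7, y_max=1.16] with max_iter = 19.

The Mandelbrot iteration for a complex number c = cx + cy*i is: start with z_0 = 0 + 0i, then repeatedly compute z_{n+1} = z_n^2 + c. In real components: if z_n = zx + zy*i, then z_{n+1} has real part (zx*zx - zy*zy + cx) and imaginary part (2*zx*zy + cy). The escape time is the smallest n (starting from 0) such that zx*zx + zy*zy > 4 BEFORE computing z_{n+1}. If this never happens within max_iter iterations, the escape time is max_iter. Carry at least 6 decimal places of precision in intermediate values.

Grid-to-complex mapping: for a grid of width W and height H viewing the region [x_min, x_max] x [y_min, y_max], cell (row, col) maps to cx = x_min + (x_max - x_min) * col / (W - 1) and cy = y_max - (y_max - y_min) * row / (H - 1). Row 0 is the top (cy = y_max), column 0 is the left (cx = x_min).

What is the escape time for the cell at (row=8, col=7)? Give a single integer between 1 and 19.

z_0 = 0 + 0i, c = 0.2910 + -0.4933i
Iter 1: z = 0.2910 + -0.4933i, |z|^2 = 0.3281
Iter 2: z = 0.1323 + -0.7805i, |z|^2 = 0.6266
Iter 3: z = -0.3006 + -0.6998i, |z|^2 = 0.5801
Iter 4: z = -0.1084 + -0.0726i, |z|^2 = 0.0170
Iter 5: z = 0.2975 + -0.4776i, |z|^2 = 0.3166
Iter 6: z = 0.1514 + -0.7775i, |z|^2 = 0.6274
Iter 7: z = -0.2906 + -0.7288i, |z|^2 = 0.6155
Iter 8: z = -0.1557 + -0.0698i, |z|^2 = 0.0291
Iter 9: z = 0.3104 + -0.4716i, |z|^2 = 0.3187
Iter 10: z = 0.1649 + -0.7861i, |z|^2 = 0.6451
Iter 11: z = -0.2997 + -0.7526i, |z|^2 = 0.6562
Iter 12: z = -0.1856 + -0.0422i, |z|^2 = 0.0362
Iter 13: z = 0.3237 + -0.4777i, |z|^2 = 0.3329
Iter 14: z = 0.1676 + -0.8025i, |z|^2 = 0.6721
Iter 15: z = -0.3250 + -0.7623i, |z|^2 = 0.6868
Iter 16: z = -0.1846 + 0.0021i, |z|^2 = 0.0341
Iter 17: z = 0.3251 + -0.4941i, |z|^2 = 0.3498
Iter 18: z = 0.1525 + -0.8146i, |z|^2 = 0.6868

Answer: 19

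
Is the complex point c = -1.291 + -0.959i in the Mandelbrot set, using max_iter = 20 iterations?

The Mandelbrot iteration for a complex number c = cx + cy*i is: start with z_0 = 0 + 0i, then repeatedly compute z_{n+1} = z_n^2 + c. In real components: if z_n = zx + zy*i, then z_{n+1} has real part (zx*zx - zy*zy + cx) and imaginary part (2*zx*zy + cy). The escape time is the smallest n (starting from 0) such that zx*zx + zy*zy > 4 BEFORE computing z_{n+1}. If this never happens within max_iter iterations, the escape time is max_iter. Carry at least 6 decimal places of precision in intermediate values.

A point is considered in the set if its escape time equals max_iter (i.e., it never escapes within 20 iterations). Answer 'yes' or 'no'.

z_0 = 0 + 0i, c = -1.2910 + -0.9590i
Iter 1: z = -1.2910 + -0.9590i, |z|^2 = 2.5864
Iter 2: z = -0.5440 + 1.5171i, |z|^2 = 2.5976
Iter 3: z = -3.2968 + -2.6096i, |z|^2 = 17.6790
Escaped at iteration 3

Answer: no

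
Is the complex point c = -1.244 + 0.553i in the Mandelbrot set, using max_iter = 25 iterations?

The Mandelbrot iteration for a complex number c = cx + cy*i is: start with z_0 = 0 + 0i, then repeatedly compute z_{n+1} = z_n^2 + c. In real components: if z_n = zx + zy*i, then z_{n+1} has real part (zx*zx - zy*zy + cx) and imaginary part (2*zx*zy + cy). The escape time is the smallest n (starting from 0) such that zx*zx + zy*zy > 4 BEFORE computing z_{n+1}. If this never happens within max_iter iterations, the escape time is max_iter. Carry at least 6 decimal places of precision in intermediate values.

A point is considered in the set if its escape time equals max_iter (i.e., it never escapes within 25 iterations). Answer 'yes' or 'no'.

z_0 = 0 + 0i, c = -1.2440 + 0.5530i
Iter 1: z = -1.2440 + 0.5530i, |z|^2 = 1.8533
Iter 2: z = -0.0023 + -0.8229i, |z|^2 = 0.6771
Iter 3: z = -1.9211 + 0.5567i, |z|^2 = 4.0006
Escaped at iteration 3

Answer: no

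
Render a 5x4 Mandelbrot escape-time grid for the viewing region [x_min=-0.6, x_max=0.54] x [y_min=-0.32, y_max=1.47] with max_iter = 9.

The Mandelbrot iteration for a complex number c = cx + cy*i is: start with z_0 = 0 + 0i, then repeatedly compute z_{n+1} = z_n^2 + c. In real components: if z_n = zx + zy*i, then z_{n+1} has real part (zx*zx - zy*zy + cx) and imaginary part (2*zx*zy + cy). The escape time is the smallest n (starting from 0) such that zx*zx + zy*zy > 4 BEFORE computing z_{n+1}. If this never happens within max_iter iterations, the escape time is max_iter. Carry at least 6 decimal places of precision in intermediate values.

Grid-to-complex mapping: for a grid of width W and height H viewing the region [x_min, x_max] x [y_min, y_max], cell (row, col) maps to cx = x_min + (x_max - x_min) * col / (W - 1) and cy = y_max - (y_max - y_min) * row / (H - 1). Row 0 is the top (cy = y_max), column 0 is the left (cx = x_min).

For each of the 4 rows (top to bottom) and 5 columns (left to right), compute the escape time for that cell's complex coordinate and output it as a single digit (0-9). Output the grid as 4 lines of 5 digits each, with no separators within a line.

Answer: 22222
46943
99994
99994

Derivation:
(row=0, col=0): c = -0.6000 + 1.4700i → escape time 2
(row=0, col=1): c = -0.3150 + 1.4700i → escape time 2
(row=0, col=2): c = -0.0300 + 1.4700i → escape time 2
(row=0, col=3): c = 0.2550 + 1.4700i → escape time 2
(row=0, col=4): c = 0.5400 + 1.4700i → escape time 2
(row=1, col=0): c = -0.6000 + 0.8733i → escape time 4
(row=1, col=1): c = -0.3150 + 0.8733i → escape time 6
(row=1, col=2): c = -0.0300 + 0.8733i → escape time 9
(row=1, col=3): c = 0.2550 + 0.8733i → escape time 4
(row=1, col=4): c = 0.5400 + 0.8733i → escape time 3
(row=2, col=0): c = -0.6000 + 0.2767i → escape time 9
(row=2, col=1): c = -0.3150 + 0.2767i → escape time 9
(row=2, col=2): c = -0.0300 + 0.2767i → escape time 9
(row=2, col=3): c = 0.2550 + 0.2767i → escape time 9
(row=2, col=4): c = 0.5400 + 0.2767i → escape time 4
(row=3, col=0): c = -0.6000 + -0.3200i → escape time 9
(row=3, col=1): c = -0.3150 + -0.3200i → escape time 9
(row=3, col=2): c = -0.0300 + -0.3200i → escape time 9
(row=3, col=3): c = 0.2550 + -0.3200i → escape time 9
(row=3, col=4): c = 0.5400 + -0.3200i → escape time 4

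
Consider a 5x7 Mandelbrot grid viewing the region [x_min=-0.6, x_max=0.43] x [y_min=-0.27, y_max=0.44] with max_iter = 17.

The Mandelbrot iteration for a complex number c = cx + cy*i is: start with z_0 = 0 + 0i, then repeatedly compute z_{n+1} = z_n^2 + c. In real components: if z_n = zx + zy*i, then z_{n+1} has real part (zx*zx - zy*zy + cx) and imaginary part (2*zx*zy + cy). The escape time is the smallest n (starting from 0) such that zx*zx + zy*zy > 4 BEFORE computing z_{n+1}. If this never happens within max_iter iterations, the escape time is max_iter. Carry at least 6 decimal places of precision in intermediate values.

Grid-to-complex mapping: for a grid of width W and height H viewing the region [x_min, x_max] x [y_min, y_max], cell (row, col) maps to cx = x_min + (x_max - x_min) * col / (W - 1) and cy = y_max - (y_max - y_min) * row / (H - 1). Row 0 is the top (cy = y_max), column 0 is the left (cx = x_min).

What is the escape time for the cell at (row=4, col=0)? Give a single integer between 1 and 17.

Answer: 17

Derivation:
z_0 = 0 + 0i, c = -0.6000 + -0.0333i
Iter 1: z = -0.6000 + -0.0333i, |z|^2 = 0.3611
Iter 2: z = -0.2411 + 0.0067i, |z|^2 = 0.0582
Iter 3: z = -0.5419 + -0.0365i, |z|^2 = 0.2950
Iter 4: z = -0.3077 + 0.0063i, |z|^2 = 0.0947
Iter 5: z = -0.5054 + -0.0372i, |z|^2 = 0.2568
Iter 6: z = -0.3460 + 0.0043i, |z|^2 = 0.1197
Iter 7: z = -0.4803 + -0.0363i, |z|^2 = 0.2320
Iter 8: z = -0.3706 + 0.0015i, |z|^2 = 0.1374
Iter 9: z = -0.4627 + -0.0345i, |z|^2 = 0.2152
Iter 10: z = -0.3871 + -0.0014i, |z|^2 = 0.1499
Iter 11: z = -0.4501 + -0.0322i, |z|^2 = 0.2036
Iter 12: z = -0.3984 + -0.0043i, |z|^2 = 0.1588
Iter 13: z = -0.4413 + -0.0299i, |z|^2 = 0.1956
Iter 14: z = -0.4062 + -0.0070i, |z|^2 = 0.1650
Iter 15: z = -0.4351 + -0.0277i, |z|^2 = 0.1901
Iter 16: z = -0.4115 + -0.0092i, |z|^2 = 0.1694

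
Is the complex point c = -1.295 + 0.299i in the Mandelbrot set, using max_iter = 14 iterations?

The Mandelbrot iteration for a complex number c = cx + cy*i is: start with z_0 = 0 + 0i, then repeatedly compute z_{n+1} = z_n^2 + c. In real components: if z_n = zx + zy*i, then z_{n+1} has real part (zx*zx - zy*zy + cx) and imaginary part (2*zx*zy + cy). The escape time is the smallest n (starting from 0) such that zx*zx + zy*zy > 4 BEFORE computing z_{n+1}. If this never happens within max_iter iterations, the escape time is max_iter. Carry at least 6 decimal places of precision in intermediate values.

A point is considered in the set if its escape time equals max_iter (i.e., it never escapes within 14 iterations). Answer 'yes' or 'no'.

z_0 = 0 + 0i, c = -1.2950 + 0.2990i
Iter 1: z = -1.2950 + 0.2990i, |z|^2 = 1.7664
Iter 2: z = 0.2926 + -0.4754i, |z|^2 = 0.3116
Iter 3: z = -1.4354 + 0.0208i, |z|^2 = 2.0608
Iter 4: z = 0.7649 + 0.2394i, |z|^2 = 0.6424
Iter 5: z = -0.7672 + 0.6652i, |z|^2 = 1.0311
Iter 6: z = -1.1489 + -0.7217i, |z|^2 = 1.8408
Iter 7: z = -0.4960 + 1.9573i, |z|^2 = 4.0772
Escaped at iteration 7

Answer: no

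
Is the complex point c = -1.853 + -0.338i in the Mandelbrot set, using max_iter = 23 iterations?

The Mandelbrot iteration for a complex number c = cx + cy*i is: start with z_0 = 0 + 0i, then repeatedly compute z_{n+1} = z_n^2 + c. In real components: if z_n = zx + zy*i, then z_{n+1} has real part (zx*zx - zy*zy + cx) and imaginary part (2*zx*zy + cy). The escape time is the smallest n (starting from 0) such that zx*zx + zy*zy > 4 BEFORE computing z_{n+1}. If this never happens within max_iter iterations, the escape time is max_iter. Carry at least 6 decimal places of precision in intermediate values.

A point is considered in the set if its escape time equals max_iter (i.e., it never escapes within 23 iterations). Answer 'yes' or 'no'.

z_0 = 0 + 0i, c = -1.8530 + -0.3380i
Iter 1: z = -1.8530 + -0.3380i, |z|^2 = 3.5479
Iter 2: z = 1.4664 + 0.9146i, |z|^2 = 2.9868
Iter 3: z = -0.5393 + 2.3444i, |z|^2 = 5.7869
Escaped at iteration 3

Answer: no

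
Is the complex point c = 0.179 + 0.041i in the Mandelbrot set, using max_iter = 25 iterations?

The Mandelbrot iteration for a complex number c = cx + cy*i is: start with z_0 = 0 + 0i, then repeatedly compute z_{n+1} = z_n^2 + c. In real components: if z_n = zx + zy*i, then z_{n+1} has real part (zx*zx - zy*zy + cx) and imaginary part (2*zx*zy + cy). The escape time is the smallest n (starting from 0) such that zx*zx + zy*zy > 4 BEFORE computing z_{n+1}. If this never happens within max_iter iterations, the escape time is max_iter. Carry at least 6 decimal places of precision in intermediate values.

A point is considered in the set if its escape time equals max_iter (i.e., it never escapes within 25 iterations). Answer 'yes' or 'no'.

z_0 = 0 + 0i, c = 0.1790 + 0.0410i
Iter 1: z = 0.1790 + 0.0410i, |z|^2 = 0.0337
Iter 2: z = 0.2094 + 0.0557i, |z|^2 = 0.0469
Iter 3: z = 0.2197 + 0.0643i, |z|^2 = 0.0524
Iter 4: z = 0.2231 + 0.0693i, |z|^2 = 0.0546
Iter 5: z = 0.2240 + 0.0719i, |z|^2 = 0.0553
Iter 6: z = 0.2240 + 0.0732i, |z|^2 = 0.0555
Iter 7: z = 0.2238 + 0.0738i, |z|^2 = 0.0555
Iter 8: z = 0.2236 + 0.0740i, |z|^2 = 0.0555
Iter 9: z = 0.2235 + 0.0741i, |z|^2 = 0.0555
Iter 10: z = 0.2235 + 0.0741i, |z|^2 = 0.0554
Iter 11: z = 0.2234 + 0.0741i, |z|^2 = 0.0554
Iter 12: z = 0.2234 + 0.0741i, |z|^2 = 0.0554
Iter 13: z = 0.2234 + 0.0741i, |z|^2 = 0.0554
Iter 14: z = 0.2234 + 0.0741i, |z|^2 = 0.0554
Iter 15: z = 0.2234 + 0.0741i, |z|^2 = 0.0554
Iter 16: z = 0.2234 + 0.0741i, |z|^2 = 0.0554
Iter 17: z = 0.2234 + 0.0741i, |z|^2 = 0.0554
Iter 18: z = 0.2234 + 0.0741i, |z|^2 = 0.0554
Iter 19: z = 0.2234 + 0.0741i, |z|^2 = 0.0554
Iter 20: z = 0.2234 + 0.0741i, |z|^2 = 0.0554
Iter 21: z = 0.2234 + 0.0741i, |z|^2 = 0.0554
Iter 22: z = 0.2234 + 0.0741i, |z|^2 = 0.0554
Iter 23: z = 0.2234 + 0.0741i, |z|^2 = 0.0554
Iter 24: z = 0.2234 + 0.0741i, |z|^2 = 0.0554
Did not escape in 25 iterations → in set

Answer: yes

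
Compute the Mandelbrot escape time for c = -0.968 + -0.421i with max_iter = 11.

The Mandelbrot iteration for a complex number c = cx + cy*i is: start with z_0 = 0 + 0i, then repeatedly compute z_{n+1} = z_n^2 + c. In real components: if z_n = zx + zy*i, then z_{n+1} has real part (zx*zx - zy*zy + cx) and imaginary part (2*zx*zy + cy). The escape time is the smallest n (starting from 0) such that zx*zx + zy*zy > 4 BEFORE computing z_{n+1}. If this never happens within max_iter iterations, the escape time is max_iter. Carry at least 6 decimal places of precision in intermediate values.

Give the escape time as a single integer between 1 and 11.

z_0 = 0 + 0i, c = -0.9680 + -0.4210i
Iter 1: z = -0.9680 + -0.4210i, |z|^2 = 1.1143
Iter 2: z = -0.2082 + 0.3941i, |z|^2 = 0.1986
Iter 3: z = -1.0799 + -0.5851i, |z|^2 = 1.5086
Iter 4: z = -0.1441 + 0.8427i, |z|^2 = 0.7310
Iter 5: z = -1.6574 + -0.6639i, |z|^2 = 3.1878
Iter 6: z = 1.3383 + 1.7796i, |z|^2 = 4.9582
Escaped at iteration 6

Answer: 6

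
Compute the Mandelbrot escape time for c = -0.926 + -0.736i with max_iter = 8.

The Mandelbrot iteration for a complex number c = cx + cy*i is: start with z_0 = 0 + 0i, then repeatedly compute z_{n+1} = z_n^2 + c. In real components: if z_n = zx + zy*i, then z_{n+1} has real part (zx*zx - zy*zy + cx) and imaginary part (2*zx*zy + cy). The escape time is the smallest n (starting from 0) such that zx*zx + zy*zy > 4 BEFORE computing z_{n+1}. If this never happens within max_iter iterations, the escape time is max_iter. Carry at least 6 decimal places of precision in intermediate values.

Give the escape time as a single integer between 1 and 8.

z_0 = 0 + 0i, c = -0.9260 + -0.7360i
Iter 1: z = -0.9260 + -0.7360i, |z|^2 = 1.3992
Iter 2: z = -0.6102 + 0.6271i, |z|^2 = 0.7656
Iter 3: z = -0.9469 + -1.5013i, |z|^2 = 3.1504
Iter 4: z = -2.2834 + 2.1070i, |z|^2 = 9.6534
Escaped at iteration 4

Answer: 4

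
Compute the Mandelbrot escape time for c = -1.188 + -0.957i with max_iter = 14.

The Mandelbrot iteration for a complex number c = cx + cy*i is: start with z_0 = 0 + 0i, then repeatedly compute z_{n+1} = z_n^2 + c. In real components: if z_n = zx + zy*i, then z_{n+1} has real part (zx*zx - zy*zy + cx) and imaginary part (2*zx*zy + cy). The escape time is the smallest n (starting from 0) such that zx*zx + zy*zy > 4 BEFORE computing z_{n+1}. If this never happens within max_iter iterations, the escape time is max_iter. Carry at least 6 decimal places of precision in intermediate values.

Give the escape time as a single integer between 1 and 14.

z_0 = 0 + 0i, c = -1.1880 + -0.9570i
Iter 1: z = -1.1880 + -0.9570i, |z|^2 = 2.3272
Iter 2: z = -0.6925 + 1.3168i, |z|^2 = 2.2136
Iter 3: z = -2.4425 + -2.7808i, |z|^2 = 13.6987
Escaped at iteration 3

Answer: 3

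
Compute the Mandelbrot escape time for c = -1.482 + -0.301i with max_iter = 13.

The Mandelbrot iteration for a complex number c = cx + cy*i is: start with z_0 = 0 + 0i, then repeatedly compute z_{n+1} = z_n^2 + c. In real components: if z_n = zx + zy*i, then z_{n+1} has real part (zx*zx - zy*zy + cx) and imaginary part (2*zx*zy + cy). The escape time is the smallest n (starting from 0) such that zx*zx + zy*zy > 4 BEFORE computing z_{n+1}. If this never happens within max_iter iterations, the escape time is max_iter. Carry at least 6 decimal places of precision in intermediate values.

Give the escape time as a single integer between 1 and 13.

z_0 = 0 + 0i, c = -1.4820 + -0.3010i
Iter 1: z = -1.4820 + -0.3010i, |z|^2 = 2.2869
Iter 2: z = 0.6237 + 0.5912i, |z|^2 = 0.7385
Iter 3: z = -1.4424 + 0.4364i, |z|^2 = 2.2711
Iter 4: z = 0.4082 + -1.5601i, |z|^2 = 2.6005
Iter 5: z = -3.7493 + -1.5745i, |z|^2 = 16.5365
Escaped at iteration 5

Answer: 5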